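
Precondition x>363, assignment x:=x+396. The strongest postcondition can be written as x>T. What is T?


Formula: sp(P, x:=E) = exists old_x. (x = E[old_x/x]) AND P[old_x/x] (old_x is the value of x before the assignment; eliminate old_x by solving x = E[old_x/x] for old_x)
Step 1: Precondition P: x>363, i.e. old_x > 363
Step 2: Assignment gives x = old_x + 396, so old_x = x - 396
Step 3: Substitute into P: x - 396 > 363
Step 4: Simplify: x > 363+396 = 759

759


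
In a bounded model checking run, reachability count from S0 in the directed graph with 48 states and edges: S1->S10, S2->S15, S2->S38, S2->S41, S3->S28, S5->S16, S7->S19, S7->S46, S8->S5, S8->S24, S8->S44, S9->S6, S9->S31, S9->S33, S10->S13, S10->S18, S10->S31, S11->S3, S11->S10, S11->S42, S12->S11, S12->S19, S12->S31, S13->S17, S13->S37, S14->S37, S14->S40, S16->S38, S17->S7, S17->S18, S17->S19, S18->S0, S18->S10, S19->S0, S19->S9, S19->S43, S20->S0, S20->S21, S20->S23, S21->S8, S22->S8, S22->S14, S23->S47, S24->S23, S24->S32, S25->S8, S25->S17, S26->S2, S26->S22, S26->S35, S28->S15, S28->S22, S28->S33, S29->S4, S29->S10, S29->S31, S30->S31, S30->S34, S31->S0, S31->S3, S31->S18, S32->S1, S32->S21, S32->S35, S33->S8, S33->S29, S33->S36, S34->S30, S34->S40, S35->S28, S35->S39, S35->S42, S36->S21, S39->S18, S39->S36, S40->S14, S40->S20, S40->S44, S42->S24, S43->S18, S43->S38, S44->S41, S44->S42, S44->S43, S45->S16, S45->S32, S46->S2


BFS from S0:
  layer 0: {S0}
Reachable set: {S0}
Count = 1

1


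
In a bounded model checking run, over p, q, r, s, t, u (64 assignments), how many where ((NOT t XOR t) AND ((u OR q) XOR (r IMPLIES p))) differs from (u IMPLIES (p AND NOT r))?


F1 = ((NOT t XOR t) AND ((u OR q) XOR (r IMPLIES p)))
F2 = (u IMPLIES (p AND NOT r))
Evaluate both on each of 64 rows (bits = p,q,r,s,t,u):
  row 0 [000000]: F1=1 F2=1 -> 0
  row 1 [000001]: F1=0 F2=0 -> 0
  row 2 [000010]: F1=1 F2=1 -> 0
  row 3 [000011]: F1=0 F2=0 -> 0
  row 4 [000100]: F1=1 F2=1 -> 0
  (every remaining row is evaluated the same way; all 64 results are listed next)
Full result column, 8 rows per line (p,q,r fixed per line; s,t,u runs 000..111 left to right):
  rows 0-7 [p,q,r=000]: 00000000  (ones: 0)
  rows 8-15 [p,q,r=001]: 11111111  (ones: 8)
  rows 16-23 [p,q,r=010]: 10101010  (ones: 4)
  rows 24-31 [p,q,r=011]: 01010101  (ones: 4)
  rows 32-39 [p,q,r=100]: 01010101  (ones: 4)
  rows 40-47 [p,q,r=101]: 00000000  (ones: 0)
  rows 48-55 [p,q,r=110]: 11111111  (ones: 8)
  rows 56-63 [p,q,r=111]: 10101010  (ones: 4)
Disagreements = 0+8+4+4+4+0+8+4 = 32

32


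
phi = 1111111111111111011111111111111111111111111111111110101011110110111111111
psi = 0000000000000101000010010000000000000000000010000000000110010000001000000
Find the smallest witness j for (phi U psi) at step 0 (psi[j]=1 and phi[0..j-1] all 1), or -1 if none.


(phi U psi) at 0: need smallest j with psi[j]=1 and phi[i]=1 for all i in [0,j).
Scan from step 0:
  step 0: phi=1, psi=0 -> continue
  step 1: phi=1, psi=0 -> continue
  step 2: phi=1, psi=0 -> continue
  step 3: phi=1, psi=0 -> continue
  step 13: psi=1 and phi held for [0,13) -> witness found
Witness step = 13

13


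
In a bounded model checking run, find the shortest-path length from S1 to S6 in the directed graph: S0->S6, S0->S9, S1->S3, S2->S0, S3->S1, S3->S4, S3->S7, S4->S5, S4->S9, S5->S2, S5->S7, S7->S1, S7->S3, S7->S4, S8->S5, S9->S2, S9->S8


BFS layer-by-layer from S1:
  dist 0: {S1}
  dist 1: {S3}
  dist 2: {S4, S7}
  dist 3: {S5, S9}
  dist 4: {S2, S8}
  dist 5: {S0}
  dist 6: {S6}
  -> S6 reached at distance 6
Shortest path length = 6

6


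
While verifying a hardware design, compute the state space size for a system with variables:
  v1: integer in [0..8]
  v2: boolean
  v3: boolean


State space = product of domain sizes of all variables.
Domain sizes:
  v1 (integer in [0..8]): 9
  v2 (boolean): 2
  v3 (boolean): 2
Product = 9 * 2 * 2 = 36

36


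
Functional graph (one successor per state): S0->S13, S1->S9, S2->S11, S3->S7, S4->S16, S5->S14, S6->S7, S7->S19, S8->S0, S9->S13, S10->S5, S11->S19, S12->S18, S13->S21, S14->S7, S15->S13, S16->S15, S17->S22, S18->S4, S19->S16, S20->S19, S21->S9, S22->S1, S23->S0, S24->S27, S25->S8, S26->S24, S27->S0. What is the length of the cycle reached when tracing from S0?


Trace from S0 until a state repeats:
  S0 -> S13 -> S21 -> S9 -> S13
S13 first seen at step 1, revisited at step 4.
Cycle length = 4 - 1 = 3

3


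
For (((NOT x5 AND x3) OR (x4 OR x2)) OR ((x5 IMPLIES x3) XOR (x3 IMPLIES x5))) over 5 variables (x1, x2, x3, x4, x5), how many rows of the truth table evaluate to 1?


Formula: (((NOT x5 AND x3) OR (x4 OR x2)) OR ((x5 IMPLIES x3) XOR (x3 IMPLIES x5))) over 5 vars (32 rows)
Evaluate each row (x1, x2, x3, x4, x5 as bits, MSB first):
  row 0 [00000]: (((NOT 0 AND 0) OR (0 OR 0)) OR ((0 IMPLIES 0) XOR (0 IMPLIES 0))) -> 0
  row 1 [00001]: (((NOT 1 AND 0) OR (0 OR 0)) OR ((1 IMPLIES 0) XOR (0 IMPLIES 1))) -> 1
  row 2 [00010]: (((NOT 0 AND 0) OR (1 OR 0)) OR ((0 IMPLIES 0) XOR (0 IMPLIES 0))) -> 1
  row 3 [00011]: (((NOT 1 AND 0) OR (1 OR 0)) OR ((1 IMPLIES 0) XOR (0 IMPLIES 1))) -> 1
  row 4 [00100]: (((NOT 0 AND 1) OR (0 OR 0)) OR ((0 IMPLIES 1) XOR (1 IMPLIES 0))) -> 1
  row 5 [00101]: (((NOT 1 AND 1) OR (0 OR 0)) OR ((1 IMPLIES 1) XOR (1 IMPLIES 1))) -> 0
  row 6 [00110]: (((NOT 0 AND 1) OR (1 OR 0)) OR ((0 IMPLIES 1) XOR (1 IMPLIES 0))) -> 1
  row 7 [00111]: (((NOT 1 AND 1) OR (1 OR 0)) OR ((1 IMPLIES 1) XOR (1 IMPLIES 1))) -> 1
  row 8 [01000]: (((NOT 0 AND 0) OR (0 OR 1)) OR ((0 IMPLIES 0) XOR (0 IMPLIES 0))) -> 1
  row 9 [01001]: (((NOT 1 AND 0) OR (0 OR 1)) OR ((1 IMPLIES 0) XOR (0 IMPLIES 1))) -> 1
  row 10 [01010]: (((NOT 0 AND 0) OR (1 OR 1)) OR ((0 IMPLIES 0) XOR (0 IMPLIES 0))) -> 1
  row 11 [01011]: (((NOT 1 AND 0) OR (1 OR 1)) OR ((1 IMPLIES 0) XOR (0 IMPLIES 1))) -> 1
  row 12 [01100]: (((NOT 0 AND 1) OR (0 OR 1)) OR ((0 IMPLIES 1) XOR (1 IMPLIES 0))) -> 1
  row 13 [01101]: (((NOT 1 AND 1) OR (0 OR 1)) OR ((1 IMPLIES 1) XOR (1 IMPLIES 1))) -> 1
  row 14 [01110]: (((NOT 0 AND 1) OR (1 OR 1)) OR ((0 IMPLIES 1) XOR (1 IMPLIES 0))) -> 1
  row 15 [01111]: (((NOT 1 AND 1) OR (1 OR 1)) OR ((1 IMPLIES 1) XOR (1 IMPLIES 1))) -> 1
  row 16 [10000]: (((NOT 0 AND 0) OR (0 OR 0)) OR ((0 IMPLIES 0) XOR (0 IMPLIES 0))) -> 0
  row 17 [10001]: (((NOT 1 AND 0) OR (0 OR 0)) OR ((1 IMPLIES 0) XOR (0 IMPLIES 1))) -> 1
  row 18 [10010]: (((NOT 0 AND 0) OR (1 OR 0)) OR ((0 IMPLIES 0) XOR (0 IMPLIES 0))) -> 1
  row 19 [10011]: (((NOT 1 AND 0) OR (1 OR 0)) OR ((1 IMPLIES 0) XOR (0 IMPLIES 1))) -> 1
  row 20 [10100]: (((NOT 0 AND 1) OR (0 OR 0)) OR ((0 IMPLIES 1) XOR (1 IMPLIES 0))) -> 1
  row 21 [10101]: (((NOT 1 AND 1) OR (0 OR 0)) OR ((1 IMPLIES 1) XOR (1 IMPLIES 1))) -> 0
  row 22 [10110]: (((NOT 0 AND 1) OR (1 OR 0)) OR ((0 IMPLIES 1) XOR (1 IMPLIES 0))) -> 1
  row 23 [10111]: (((NOT 1 AND 1) OR (1 OR 0)) OR ((1 IMPLIES 1) XOR (1 IMPLIES 1))) -> 1
  row 24 [11000]: (((NOT 0 AND 0) OR (0 OR 1)) OR ((0 IMPLIES 0) XOR (0 IMPLIES 0))) -> 1
  row 25 [11001]: (((NOT 1 AND 0) OR (0 OR 1)) OR ((1 IMPLIES 0) XOR (0 IMPLIES 1))) -> 1
  row 26 [11010]: (((NOT 0 AND 0) OR (1 OR 1)) OR ((0 IMPLIES 0) XOR (0 IMPLIES 0))) -> 1
  row 27 [11011]: (((NOT 1 AND 0) OR (1 OR 1)) OR ((1 IMPLIES 0) XOR (0 IMPLIES 1))) -> 1
  row 28 [11100]: (((NOT 0 AND 1) OR (0 OR 1)) OR ((0 IMPLIES 1) XOR (1 IMPLIES 0))) -> 1
  row 29 [11101]: (((NOT 1 AND 1) OR (0 OR 1)) OR ((1 IMPLIES 1) XOR (1 IMPLIES 1))) -> 1
  row 30 [11110]: (((NOT 0 AND 1) OR (1 OR 1)) OR ((0 IMPLIES 1) XOR (1 IMPLIES 0))) -> 1
  row 31 [11111]: (((NOT 1 AND 1) OR (1 OR 1)) OR ((1 IMPLIES 1) XOR (1 IMPLIES 1))) -> 1
Full result column, 8 rows per line (x1,x2 fixed per line; x3,x4,x5 runs 000..111 left to right):
  rows 0-7 [x1,x2=00]: 01111011  (ones: 6)
  rows 8-15 [x1,x2=01]: 11111111  (ones: 8)
  rows 16-23 [x1,x2=10]: 01111011  (ones: 6)
  rows 24-31 [x1,x2=11]: 11111111  (ones: 8)
Count of 1-rows = 6+8+6+8 = 28

28


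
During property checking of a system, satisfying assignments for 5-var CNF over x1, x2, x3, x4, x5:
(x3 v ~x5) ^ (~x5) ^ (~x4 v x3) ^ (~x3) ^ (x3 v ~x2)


CNF with 5 clauses over 5 vars (32 assignments).
An assignment satisfies CNF iff every clause has >=1 true literal.
Check each row (bits = x1,x2,x3,x4,x5; clause T/F shown):
  row 0 [00000]: clauses=TTTTT -> 1
  row 1 [00001]: clauses=FFTTT -> 0
  row 2 [00010]: clauses=TTFTT -> 0
  row 3 [00011]: clauses=FFFTT -> 0
  row 4 [00100]: clauses=TTTFT -> 0
  row 5 [00101]: clauses=TFTFT -> 0
  row 6 [00110]: clauses=TTTFT -> 0
  row 7 [00111]: clauses=TFTFT -> 0
  row 8 [01000]: clauses=TTTTF -> 0
  row 9 [01001]: clauses=FFTTF -> 0
  row 10 [01010]: clauses=TTFTF -> 0
  row 11 [01011]: clauses=FFFTF -> 0
  row 12 [01100]: clauses=TTTFT -> 0
  row 13 [01101]: clauses=TFTFT -> 0
  row 14 [01110]: clauses=TTTFT -> 0
  row 15 [01111]: clauses=TFTFT -> 0
  row 16 [10000]: clauses=TTTTT -> 1
  row 17 [10001]: clauses=FFTTT -> 0
  row 18 [10010]: clauses=TTFTT -> 0
  row 19 [10011]: clauses=FFFTT -> 0
  row 20 [10100]: clauses=TTTFT -> 0
  row 21 [10101]: clauses=TFTFT -> 0
  row 22 [10110]: clauses=TTTFT -> 0
  row 23 [10111]: clauses=TFTFT -> 0
  row 24 [11000]: clauses=TTTTF -> 0
  row 25 [11001]: clauses=FFTTF -> 0
  row 26 [11010]: clauses=TTFTF -> 0
  row 27 [11011]: clauses=FFFTF -> 0
  row 28 [11100]: clauses=TTTFT -> 0
  row 29 [11101]: clauses=TFTFT -> 0
  row 30 [11110]: clauses=TTTFT -> 0
  row 31 [11111]: clauses=TFTFT -> 0
Full result column, 8 rows per line (x1,x2 fixed per line; x3,x4,x5 runs 000..111 left to right):
  rows 0-7 [x1,x2=00]: 10000000  (ones: 1)
  rows 8-15 [x1,x2=01]: 00000000  (ones: 0)
  rows 16-23 [x1,x2=10]: 10000000  (ones: 1)
  rows 24-31 [x1,x2=11]: 00000000  (ones: 0)
Satisfying assignments = 1+0+1+0 = 2

2


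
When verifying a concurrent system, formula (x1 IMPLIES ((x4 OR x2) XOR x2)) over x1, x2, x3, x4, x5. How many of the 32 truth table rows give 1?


Formula: (x1 IMPLIES ((x4 OR x2) XOR x2)) over 5 vars (32 rows)
Evaluate each row (x1, x2, x3, x4, x5 as bits, MSB first):
  row 0 [00000]: (0 IMPLIES ((0 OR 0) XOR 0)) -> 1
  row 1 [00001]: (0 IMPLIES ((0 OR 0) XOR 0)) -> 1
  row 2 [00010]: (0 IMPLIES ((1 OR 0) XOR 0)) -> 1
  row 3 [00011]: (0 IMPLIES ((1 OR 0) XOR 0)) -> 1
  row 4 [00100]: (0 IMPLIES ((0 OR 0) XOR 0)) -> 1
  row 5 [00101]: (0 IMPLIES ((0 OR 0) XOR 0)) -> 1
  row 6 [00110]: (0 IMPLIES ((1 OR 0) XOR 0)) -> 1
  row 7 [00111]: (0 IMPLIES ((1 OR 0) XOR 0)) -> 1
  row 8 [01000]: (0 IMPLIES ((0 OR 1) XOR 1)) -> 1
  row 9 [01001]: (0 IMPLIES ((0 OR 1) XOR 1)) -> 1
  row 10 [01010]: (0 IMPLIES ((1 OR 1) XOR 1)) -> 1
  row 11 [01011]: (0 IMPLIES ((1 OR 1) XOR 1)) -> 1
  row 12 [01100]: (0 IMPLIES ((0 OR 1) XOR 1)) -> 1
  row 13 [01101]: (0 IMPLIES ((0 OR 1) XOR 1)) -> 1
  row 14 [01110]: (0 IMPLIES ((1 OR 1) XOR 1)) -> 1
  row 15 [01111]: (0 IMPLIES ((1 OR 1) XOR 1)) -> 1
  row 16 [10000]: (1 IMPLIES ((0 OR 0) XOR 0)) -> 0
  row 17 [10001]: (1 IMPLIES ((0 OR 0) XOR 0)) -> 0
  row 18 [10010]: (1 IMPLIES ((1 OR 0) XOR 0)) -> 1
  row 19 [10011]: (1 IMPLIES ((1 OR 0) XOR 0)) -> 1
  row 20 [10100]: (1 IMPLIES ((0 OR 0) XOR 0)) -> 0
  row 21 [10101]: (1 IMPLIES ((0 OR 0) XOR 0)) -> 0
  row 22 [10110]: (1 IMPLIES ((1 OR 0) XOR 0)) -> 1
  row 23 [10111]: (1 IMPLIES ((1 OR 0) XOR 0)) -> 1
  row 24 [11000]: (1 IMPLIES ((0 OR 1) XOR 1)) -> 0
  row 25 [11001]: (1 IMPLIES ((0 OR 1) XOR 1)) -> 0
  row 26 [11010]: (1 IMPLIES ((1 OR 1) XOR 1)) -> 0
  row 27 [11011]: (1 IMPLIES ((1 OR 1) XOR 1)) -> 0
  row 28 [11100]: (1 IMPLIES ((0 OR 1) XOR 1)) -> 0
  row 29 [11101]: (1 IMPLIES ((0 OR 1) XOR 1)) -> 0
  row 30 [11110]: (1 IMPLIES ((1 OR 1) XOR 1)) -> 0
  row 31 [11111]: (1 IMPLIES ((1 OR 1) XOR 1)) -> 0
Full result column, 8 rows per line (x1,x2 fixed per line; x3,x4,x5 runs 000..111 left to right):
  rows 0-7 [x1,x2=00]: 11111111  (ones: 8)
  rows 8-15 [x1,x2=01]: 11111111  (ones: 8)
  rows 16-23 [x1,x2=10]: 00110011  (ones: 4)
  rows 24-31 [x1,x2=11]: 00000000  (ones: 0)
Count of 1-rows = 8+8+4+0 = 20

20


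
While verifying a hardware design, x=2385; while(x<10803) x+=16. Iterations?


Step 1: x goes from 2385 toward 10803 by 16; the body runs while x<10803, so iterations = ceil((bound-start)/step)
Step 2: Distance=8418
Step 3: ceil(8418/16)=527

527


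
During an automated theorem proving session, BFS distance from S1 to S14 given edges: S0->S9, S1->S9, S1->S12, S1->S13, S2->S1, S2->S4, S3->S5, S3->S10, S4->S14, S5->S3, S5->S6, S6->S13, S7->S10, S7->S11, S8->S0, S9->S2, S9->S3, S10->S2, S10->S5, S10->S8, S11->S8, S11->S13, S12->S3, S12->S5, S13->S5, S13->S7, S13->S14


BFS layer-by-layer from S1:
  dist 0: {S1}
  dist 1: {S9, S12, S13}
  dist 2: {S2, S3, S5, S7, S14}
  -> S14 reached at distance 2
Shortest path length = 2

2


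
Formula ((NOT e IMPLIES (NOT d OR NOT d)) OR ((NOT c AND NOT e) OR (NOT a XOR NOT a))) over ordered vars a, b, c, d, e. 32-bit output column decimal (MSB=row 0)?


Formula: ((NOT e IMPLIES (NOT d OR NOT d)) OR ((NOT c AND NOT e) OR (NOT a XOR NOT a))) over a, b, c, d, e (32 rows)
Evaluate each row (bits = a,b,c,d,e, MSB first):
  row 0 [00000]: ((NOT 0 IMPLIES (NOT 0 OR NOT 0)) OR ((NOT 0 AND NOT 0) OR (NOT 0 XOR NOT 0))) -> 1
  row 1 [00001]: ((NOT 1 IMPLIES (NOT 0 OR NOT 0)) OR ((NOT 0 AND NOT 1) OR (NOT 0 XOR NOT 0))) -> 1
  row 2 [00010]: ((NOT 0 IMPLIES (NOT 1 OR NOT 1)) OR ((NOT 0 AND NOT 0) OR (NOT 0 XOR NOT 0))) -> 1
  row 3 [00011]: ((NOT 1 IMPLIES (NOT 1 OR NOT 1)) OR ((NOT 0 AND NOT 1) OR (NOT 0 XOR NOT 0))) -> 1
  row 4 [00100]: ((NOT 0 IMPLIES (NOT 0 OR NOT 0)) OR ((NOT 1 AND NOT 0) OR (NOT 0 XOR NOT 0))) -> 1
  row 5 [00101]: ((NOT 1 IMPLIES (NOT 0 OR NOT 0)) OR ((NOT 1 AND NOT 1) OR (NOT 0 XOR NOT 0))) -> 1
  row 6 [00110]: ((NOT 0 IMPLIES (NOT 1 OR NOT 1)) OR ((NOT 1 AND NOT 0) OR (NOT 0 XOR NOT 0))) -> 0
  row 7 [00111]: ((NOT 1 IMPLIES (NOT 1 OR NOT 1)) OR ((NOT 1 AND NOT 1) OR (NOT 0 XOR NOT 0))) -> 1
  row 8 [01000]: ((NOT 0 IMPLIES (NOT 0 OR NOT 0)) OR ((NOT 0 AND NOT 0) OR (NOT 0 XOR NOT 0))) -> 1
  row 9 [01001]: ((NOT 1 IMPLIES (NOT 0 OR NOT 0)) OR ((NOT 0 AND NOT 1) OR (NOT 0 XOR NOT 0))) -> 1
  row 10 [01010]: ((NOT 0 IMPLIES (NOT 1 OR NOT 1)) OR ((NOT 0 AND NOT 0) OR (NOT 0 XOR NOT 0))) -> 1
  row 11 [01011]: ((NOT 1 IMPLIES (NOT 1 OR NOT 1)) OR ((NOT 0 AND NOT 1) OR (NOT 0 XOR NOT 0))) -> 1
  row 12 [01100]: ((NOT 0 IMPLIES (NOT 0 OR NOT 0)) OR ((NOT 1 AND NOT 0) OR (NOT 0 XOR NOT 0))) -> 1
  row 13 [01101]: ((NOT 1 IMPLIES (NOT 0 OR NOT 0)) OR ((NOT 1 AND NOT 1) OR (NOT 0 XOR NOT 0))) -> 1
  row 14 [01110]: ((NOT 0 IMPLIES (NOT 1 OR NOT 1)) OR ((NOT 1 AND NOT 0) OR (NOT 0 XOR NOT 0))) -> 0
  row 15 [01111]: ((NOT 1 IMPLIES (NOT 1 OR NOT 1)) OR ((NOT 1 AND NOT 1) OR (NOT 0 XOR NOT 0))) -> 1
  row 16 [10000]: ((NOT 0 IMPLIES (NOT 0 OR NOT 0)) OR ((NOT 0 AND NOT 0) OR (NOT 1 XOR NOT 1))) -> 1
  row 17 [10001]: ((NOT 1 IMPLIES (NOT 0 OR NOT 0)) OR ((NOT 0 AND NOT 1) OR (NOT 1 XOR NOT 1))) -> 1
  row 18 [10010]: ((NOT 0 IMPLIES (NOT 1 OR NOT 1)) OR ((NOT 0 AND NOT 0) OR (NOT 1 XOR NOT 1))) -> 1
  row 19 [10011]: ((NOT 1 IMPLIES (NOT 1 OR NOT 1)) OR ((NOT 0 AND NOT 1) OR (NOT 1 XOR NOT 1))) -> 1
  row 20 [10100]: ((NOT 0 IMPLIES (NOT 0 OR NOT 0)) OR ((NOT 1 AND NOT 0) OR (NOT 1 XOR NOT 1))) -> 1
  row 21 [10101]: ((NOT 1 IMPLIES (NOT 0 OR NOT 0)) OR ((NOT 1 AND NOT 1) OR (NOT 1 XOR NOT 1))) -> 1
  row 22 [10110]: ((NOT 0 IMPLIES (NOT 1 OR NOT 1)) OR ((NOT 1 AND NOT 0) OR (NOT 1 XOR NOT 1))) -> 0
  row 23 [10111]: ((NOT 1 IMPLIES (NOT 1 OR NOT 1)) OR ((NOT 1 AND NOT 1) OR (NOT 1 XOR NOT 1))) -> 1
  row 24 [11000]: ((NOT 0 IMPLIES (NOT 0 OR NOT 0)) OR ((NOT 0 AND NOT 0) OR (NOT 1 XOR NOT 1))) -> 1
  row 25 [11001]: ((NOT 1 IMPLIES (NOT 0 OR NOT 0)) OR ((NOT 0 AND NOT 1) OR (NOT 1 XOR NOT 1))) -> 1
  row 26 [11010]: ((NOT 0 IMPLIES (NOT 1 OR NOT 1)) OR ((NOT 0 AND NOT 0) OR (NOT 1 XOR NOT 1))) -> 1
  row 27 [11011]: ((NOT 1 IMPLIES (NOT 1 OR NOT 1)) OR ((NOT 0 AND NOT 1) OR (NOT 1 XOR NOT 1))) -> 1
  row 28 [11100]: ((NOT 0 IMPLIES (NOT 0 OR NOT 0)) OR ((NOT 1 AND NOT 0) OR (NOT 1 XOR NOT 1))) -> 1
  row 29 [11101]: ((NOT 1 IMPLIES (NOT 0 OR NOT 0)) OR ((NOT 1 AND NOT 1) OR (NOT 1 XOR NOT 1))) -> 1
  row 30 [11110]: ((NOT 0 IMPLIES (NOT 1 OR NOT 1)) OR ((NOT 1 AND NOT 0) OR (NOT 1 XOR NOT 1))) -> 0
  row 31 [11111]: ((NOT 1 IMPLIES (NOT 1 OR NOT 1)) OR ((NOT 1 AND NOT 1) OR (NOT 1 XOR NOT 1))) -> 1
Full result column, 4 rows per line (a,b,c fixed per line; d,e runs 00..11 left to right):
  rows 0-3 [a,b,c=000]: 1111  = hex F
  rows 4-7 [a,b,c=001]: 1101  = hex D
  rows 8-11 [a,b,c=010]: 1111  = hex F
  rows 12-15 [a,b,c=011]: 1101  = hex D
  rows 16-19 [a,b,c=100]: 1111  = hex F
  rows 20-23 [a,b,c=101]: 1101  = hex D
  rows 24-27 [a,b,c=110]: 1111  = hex F
  rows 28-31 [a,b,c=111]: 1101  = hex D
Output column (row 0 .. row 31) = 11111101111111011111110111111101
Output column grouped in 4s = 1111 1101 1111 1101 1111 1101 1111 1101 = 0xFDFDFDFD
Convert to decimal digit by digit (value = value*16 + digit):
  F -> 15
  15*16 + 13 (D) = 253
  253*16 + 15 (F) = 4063
  4063*16 + 13 (D) = 65021
  65021*16 + 15 (F) = 1040351
  1040351*16 + 13 (D) = 16645629
  16645629*16 + 15 (F) = 266330079
  266330079*16 + 13 (D) = 4261281277
Decimal = 4261281277

4261281277


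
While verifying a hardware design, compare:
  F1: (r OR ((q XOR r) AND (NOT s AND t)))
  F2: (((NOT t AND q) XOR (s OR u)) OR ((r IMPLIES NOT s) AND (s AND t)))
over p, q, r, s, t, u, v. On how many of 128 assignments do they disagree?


F1 = (r OR ((q XOR r) AND (NOT s AND t)))
F2 = (((NOT t AND q) XOR (s OR u)) OR ((r IMPLIES NOT s) AND (s AND t)))
Evaluate both on each of 128 rows (bits = p,q,r,s,t,u,v):
  row 0 [0000000]: F1=0 F2=0 -> 0
  row 1 [0000001]: F1=0 F2=0 -> 0
  row 2 [0000010]: F1=0 F2=1 (differ) -> 1
  row 3 [0000011]: F1=0 F2=1 (differ) -> 1
  row 4 [0000100]: F1=0 F2=0 -> 0
  (every remaining row is evaluated the same way; all 128 results are listed next)
Full result column, 8 rows per line (p,q,r,s fixed per line; t,u,v runs 000..111 left to right):
  rows 0-7 [p,q,r,s=0000]: 00110011  (ones: 4)
  rows 8-15 [p,q,r,s=0001]: 11111111  (ones: 8)
  rows 16-23 [p,q,r,s=0010]: 11001100  (ones: 4)
  rows 24-31 [p,q,r,s=0011]: 00000000  (ones: 0)
  rows 32-39 [p,q,r,s=0100]: 11001100  (ones: 4)
  rows 40-47 [p,q,r,s=0101]: 00001111  (ones: 4)
  rows 48-55 [p,q,r,s=0110]: 00111100  (ones: 4)
  rows 56-63 [p,q,r,s=0111]: 11110000  (ones: 4)
  rows 64-71 [p,q,r,s=1000]: 00110011  (ones: 4)
  rows 72-79 [p,q,r,s=1001]: 11111111  (ones: 8)
  rows 80-87 [p,q,r,s=1010]: 11001100  (ones: 4)
  rows 88-95 [p,q,r,s=1011]: 00000000  (ones: 0)
  rows 96-103 [p,q,r,s=1100]: 11001100  (ones: 4)
  rows 104-111 [p,q,r,s=1101]: 00001111  (ones: 4)
  rows 112-119 [p,q,r,s=1110]: 00111100  (ones: 4)
  rows 120-127 [p,q,r,s=1111]: 11110000  (ones: 4)
Disagreements = 4+8+4+0+4+4+4+4+4+8+4+0+4+4+4+4 = 64

64


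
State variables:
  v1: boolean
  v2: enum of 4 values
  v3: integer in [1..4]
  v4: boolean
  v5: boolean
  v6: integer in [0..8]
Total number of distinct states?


State space = product of domain sizes of all variables.
Domain sizes:
  v1 (boolean): 2
  v2 (enum of 4 values): 4
  v3 (integer in [1..4]): 4
  v4 (boolean): 2
  v5 (boolean): 2
  v6 (integer in [0..8]): 9
Product = 2 * 4 * 4 * 2 * 2 * 9 = 1152

1152


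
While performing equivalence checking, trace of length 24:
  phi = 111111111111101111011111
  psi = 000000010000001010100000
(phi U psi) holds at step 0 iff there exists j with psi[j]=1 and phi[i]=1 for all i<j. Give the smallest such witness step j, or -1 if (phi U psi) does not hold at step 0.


(phi U psi) at 0: need smallest j with psi[j]=1 and phi[i]=1 for all i in [0,j).
Scan from step 0:
  step 0: phi=1, psi=0 -> continue
  step 1: phi=1, psi=0 -> continue
  step 2: phi=1, psi=0 -> continue
  step 3: phi=1, psi=0 -> continue
  step 7: psi=1 and phi held for [0,7) -> witness found
Witness step = 7

7


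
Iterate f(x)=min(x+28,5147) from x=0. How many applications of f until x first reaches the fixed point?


Step 1: x=0, cap=5147, increment=28
Step 2: x grows by 28 each step until capped at 5147; fixed point is x=5147
Step 3: iterations = ceil(5147/28) = 184

184


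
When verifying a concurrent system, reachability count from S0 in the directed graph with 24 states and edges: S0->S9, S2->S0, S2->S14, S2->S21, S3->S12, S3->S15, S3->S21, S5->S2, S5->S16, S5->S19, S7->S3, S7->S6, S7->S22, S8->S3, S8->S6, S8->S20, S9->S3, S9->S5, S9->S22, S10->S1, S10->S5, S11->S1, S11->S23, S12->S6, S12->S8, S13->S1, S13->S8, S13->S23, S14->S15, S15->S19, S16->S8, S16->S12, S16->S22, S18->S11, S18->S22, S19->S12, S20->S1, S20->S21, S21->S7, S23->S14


BFS from S0:
  layer 0: {S0}
  layer 1: {S9}
  layer 2: {S3, S5, S22}
  layer 3: {S2, S12, S15, S16, S19, S21}
  layer 4: {S6, S7, S8, S14}
  layer 5: {S20}
  layer 6: {S1}
Reachable set: {S0, S1, S2, S3, S5, S6, S7, S8, S9, S12, S14, S15, S16, S19, S20, S21, S22}
Count = 17

17


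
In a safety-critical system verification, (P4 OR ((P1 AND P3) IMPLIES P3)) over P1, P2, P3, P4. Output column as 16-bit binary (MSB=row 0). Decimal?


Formula: (P4 OR ((P1 AND P3) IMPLIES P3)) over P1, P2, P3, P4 (16 rows)
Evaluate each row (bits = P1,P2,P3,P4, MSB first):
  row 0 [0000]: (0 OR ((0 AND 0) IMPLIES 0)) -> 1
  row 1 [0001]: (1 OR ((0 AND 0) IMPLIES 0)) -> 1
  row 2 [0010]: (0 OR ((0 AND 1) IMPLIES 1)) -> 1
  row 3 [0011]: (1 OR ((0 AND 1) IMPLIES 1)) -> 1
  row 4 [0100]: (0 OR ((0 AND 0) IMPLIES 0)) -> 1
  row 5 [0101]: (1 OR ((0 AND 0) IMPLIES 0)) -> 1
  row 6 [0110]: (0 OR ((0 AND 1) IMPLIES 1)) -> 1
  row 7 [0111]: (1 OR ((0 AND 1) IMPLIES 1)) -> 1
  row 8 [1000]: (0 OR ((1 AND 0) IMPLIES 0)) -> 1
  row 9 [1001]: (1 OR ((1 AND 0) IMPLIES 0)) -> 1
  row 10 [1010]: (0 OR ((1 AND 1) IMPLIES 1)) -> 1
  row 11 [1011]: (1 OR ((1 AND 1) IMPLIES 1)) -> 1
  row 12 [1100]: (0 OR ((1 AND 0) IMPLIES 0)) -> 1
  row 13 [1101]: (1 OR ((1 AND 0) IMPLIES 0)) -> 1
  row 14 [1110]: (0 OR ((1 AND 1) IMPLIES 1)) -> 1
  row 15 [1111]: (1 OR ((1 AND 1) IMPLIES 1)) -> 1
Full result column, 4 rows per line (P1,P2 fixed per line; P3,P4 runs 00..11 left to right):
  rows 0-3 [P1,P2=00]: 1111  = hex F
  rows 4-7 [P1,P2=01]: 1111  = hex F
  rows 8-11 [P1,P2=10]: 1111  = hex F
  rows 12-15 [P1,P2=11]: 1111  = hex F
Output column (row 0 .. row 15) = 1111111111111111
Output column grouped in 4s = 1111 1111 1111 1111 = 0xFFFF
Convert to decimal digit by digit (value = value*16 + digit):
  F -> 15
  15*16 + 15 (F) = 255
  255*16 + 15 (F) = 4095
  4095*16 + 15 (F) = 65535
Decimal = 65535

65535


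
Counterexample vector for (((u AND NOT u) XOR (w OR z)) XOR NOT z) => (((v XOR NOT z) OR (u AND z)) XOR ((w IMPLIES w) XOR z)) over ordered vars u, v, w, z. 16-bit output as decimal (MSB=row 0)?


F1 = (((u AND NOT u) XOR (w OR z)) XOR NOT z)
F2 = (((v XOR NOT z) OR (u AND z)) XOR ((w IMPLIES w) XOR z))
Counterexample to F1=>F2 is where F1=1 and F2=0.
Evaluate each row (bits = u,v,w,z, MSB first):
  row 0 [0000]: F1=1 F2=0 -> F1&~F2 -> 1
  row 1 [0001]: F1=1 F2=0 -> F1&~F2 -> 1
  row 2 [0010]: F1=0 F2=0 -> F1&~F2 -> 0
  row 3 [0011]: F1=1 F2=0 -> F1&~F2 -> 1
  row 4 [0100]: F1=1 F2=1 -> F1&~F2 -> 0
  row 5 [0101]: F1=1 F2=1 -> F1&~F2 -> 0
  row 6 [0110]: F1=0 F2=1 -> F1&~F2 -> 0
  row 7 [0111]: F1=1 F2=1 -> F1&~F2 -> 0
  row 8 [1000]: F1=1 F2=0 -> F1&~F2 -> 1
  row 9 [1001]: F1=1 F2=1 -> F1&~F2 -> 0
  row 10 [1010]: F1=0 F2=0 -> F1&~F2 -> 0
  row 11 [1011]: F1=1 F2=1 -> F1&~F2 -> 0
  row 12 [1100]: F1=1 F2=1 -> F1&~F2 -> 0
  row 13 [1101]: F1=1 F2=1 -> F1&~F2 -> 0
  row 14 [1110]: F1=0 F2=1 -> F1&~F2 -> 0
  row 15 [1111]: F1=1 F2=1 -> F1&~F2 -> 0
Full result column, 4 rows per line (u,v fixed per line; w,z runs 00..11 left to right):
  rows 0-3 [u,v=00]: 1101  = hex D
  rows 4-7 [u,v=01]: 0000  = hex 0
  rows 8-11 [u,v=10]: 1000  = hex 8
  rows 12-15 [u,v=11]: 0000  = hex 0
Counterexample vector (row 0 .. row 15) = 1101000010000000
Output column grouped in 4s = 1101 0000 1000 0000 = 0xD080
Convert to decimal digit by digit (value = value*16 + digit):
  D -> 13
  13*16 + 0 = 208
  208*16 + 8 = 3336
  3336*16 + 0 = 53376
Decimal = 53376

53376


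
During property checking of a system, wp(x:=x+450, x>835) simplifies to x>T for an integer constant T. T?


Formula: wp(x:=E, P) = P[E/x] (substitute E for x in postcondition)
Step 1: Postcondition: x>835
Step 2: Substitute x+450 for x: x+450>835
Step 3: Solve for x: x > 835-450 = 385

385


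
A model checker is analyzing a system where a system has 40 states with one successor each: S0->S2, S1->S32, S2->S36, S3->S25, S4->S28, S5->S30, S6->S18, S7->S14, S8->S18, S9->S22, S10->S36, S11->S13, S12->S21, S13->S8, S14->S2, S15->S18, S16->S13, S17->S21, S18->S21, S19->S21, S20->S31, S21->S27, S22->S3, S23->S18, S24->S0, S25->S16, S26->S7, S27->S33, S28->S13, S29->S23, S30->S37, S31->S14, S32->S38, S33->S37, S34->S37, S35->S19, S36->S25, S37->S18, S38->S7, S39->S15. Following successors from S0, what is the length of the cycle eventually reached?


Trace from S0 until a state repeats:
  S0 -> S2 -> S36 -> S25 -> S16 -> S13 -> S8 -> S18 -> S21 -> S27 -> S33 -> S37 -> S18
S18 first seen at step 7, revisited at step 12.
Cycle length = 12 - 7 = 5

5


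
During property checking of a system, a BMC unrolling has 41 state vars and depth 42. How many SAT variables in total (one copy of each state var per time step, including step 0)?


BMC unrolls to depth k, creating one copy of each state var for steps 0..k.
Step count = 42 + 1 = 43 (steps 0 through 42)
Vars per step = 41
Total = 41 * 43 = 1763

1763


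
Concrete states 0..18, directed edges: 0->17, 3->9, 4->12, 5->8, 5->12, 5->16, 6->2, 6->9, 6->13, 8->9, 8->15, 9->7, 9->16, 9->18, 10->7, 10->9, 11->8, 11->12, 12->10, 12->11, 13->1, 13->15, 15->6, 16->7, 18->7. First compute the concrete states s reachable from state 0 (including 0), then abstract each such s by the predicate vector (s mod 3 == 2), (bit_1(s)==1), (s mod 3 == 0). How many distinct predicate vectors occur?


BFS from 0:
Concrete reachable: {0, 17}
Abstract via predicates (s mod 3 == 2), (bit_1(s)==1), (s mod 3 == 0):
  (0,0,1) <- {0}
  (1,0,0) <- {17}
Distinct abstract states = 2

2


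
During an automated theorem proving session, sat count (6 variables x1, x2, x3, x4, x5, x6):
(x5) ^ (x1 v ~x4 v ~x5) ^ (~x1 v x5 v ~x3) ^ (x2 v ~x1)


CNF with 4 clauses over 6 vars (64 assignments).
An assignment satisfies CNF iff every clause has >=1 true literal.
Check each row (bits = x1,x2,x3,x4,x5,x6; clause T/F shown):
  row 0 [000000]: clauses=FTTT -> 0
  row 1 [000001]: clauses=FTTT -> 0
  row 2 [000010]: clauses=TTTT -> 1
  row 3 [000011]: clauses=TTTT -> 1
  row 4 [000100]: clauses=FTTT -> 0
  (every remaining row is evaluated the same way; all 64 results are listed next)
Full result column, 8 rows per line (x1,x2,x3 fixed per line; x4,x5,x6 runs 000..111 left to right):
  rows 0-7 [x1,x2,x3=000]: 00110000  (ones: 2)
  rows 8-15 [x1,x2,x3=001]: 00110000  (ones: 2)
  rows 16-23 [x1,x2,x3=010]: 00110000  (ones: 2)
  rows 24-31 [x1,x2,x3=011]: 00110000  (ones: 2)
  rows 32-39 [x1,x2,x3=100]: 00000000  (ones: 0)
  rows 40-47 [x1,x2,x3=101]: 00000000  (ones: 0)
  rows 48-55 [x1,x2,x3=110]: 00110011  (ones: 4)
  rows 56-63 [x1,x2,x3=111]: 00110011  (ones: 4)
Satisfying assignments = 2+2+2+2+0+0+4+4 = 16

16


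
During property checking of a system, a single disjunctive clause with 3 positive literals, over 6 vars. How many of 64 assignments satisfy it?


Step 1: Total=2^6=64
Step 2: Unsat when all 3 false: 2^3=8
Step 3: Sat=64-8=56

56


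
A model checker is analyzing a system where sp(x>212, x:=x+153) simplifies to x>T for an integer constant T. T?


Formula: sp(P, x:=E) = exists old_x. (x = E[old_x/x]) AND P[old_x/x] (old_x is the value of x before the assignment; eliminate old_x by solving x = E[old_x/x] for old_x)
Step 1: Precondition P: x>212, i.e. old_x > 212
Step 2: Assignment gives x = old_x + 153, so old_x = x - 153
Step 3: Substitute into P: x - 153 > 212
Step 4: Simplify: x > 212+153 = 365

365


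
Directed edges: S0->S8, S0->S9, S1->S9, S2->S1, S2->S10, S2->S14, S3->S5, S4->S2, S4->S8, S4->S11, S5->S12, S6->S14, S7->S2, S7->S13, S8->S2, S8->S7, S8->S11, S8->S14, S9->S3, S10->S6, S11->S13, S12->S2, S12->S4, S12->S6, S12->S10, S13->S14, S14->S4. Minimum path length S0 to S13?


BFS layer-by-layer from S0:
  dist 0: {S0}
  dist 1: {S8, S9}
  dist 2: {S2, S3, S7, S11, S14}
  dist 3: {S1, S4, S5, S10, S13}
  -> S13 reached at distance 3
Shortest path length = 3

3


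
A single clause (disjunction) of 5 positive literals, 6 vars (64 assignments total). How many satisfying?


Step 1: Total=2^6=64
Step 2: Unsat when all 5 false: 2^1=2
Step 3: Sat=64-2=62

62


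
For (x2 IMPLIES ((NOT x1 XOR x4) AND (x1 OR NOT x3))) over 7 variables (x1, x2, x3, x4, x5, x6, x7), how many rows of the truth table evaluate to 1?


Formula: (x2 IMPLIES ((NOT x1 XOR x4) AND (x1 OR NOT x3))) over 7 vars (128 rows)
Evaluate each row (x1, x2, x3, x4, x5, x6, x7 as bits, MSB first):
  row 0 [0000000]: (0 IMPLIES ((NOT 0 XOR 0) AND (0 OR NOT 0))) -> 1
  row 1 [0000001]: (0 IMPLIES ((NOT 0 XOR 0) AND (0 OR NOT 0))) -> 1
  row 2 [0000010]: (0 IMPLIES ((NOT 0 XOR 0) AND (0 OR NOT 0))) -> 1
  row 3 [0000011]: (0 IMPLIES ((NOT 0 XOR 0) AND (0 OR NOT 0))) -> 1
  row 4 [0000100]: (0 IMPLIES ((NOT 0 XOR 0) AND (0 OR NOT 0))) -> 1
  (every remaining row is evaluated the same way; all 128 results are listed next)
Full result column, 8 rows per line (x1,x2,x3,x4 fixed per line; x5,x6,x7 runs 000..111 left to right):
  rows 0-7 [x1,x2,x3,x4=0000]: 11111111  (ones: 8)
  rows 8-15 [x1,x2,x3,x4=0001]: 11111111  (ones: 8)
  rows 16-23 [x1,x2,x3,x4=0010]: 11111111  (ones: 8)
  rows 24-31 [x1,x2,x3,x4=0011]: 11111111  (ones: 8)
  rows 32-39 [x1,x2,x3,x4=0100]: 11111111  (ones: 8)
  rows 40-47 [x1,x2,x3,x4=0101]: 00000000  (ones: 0)
  rows 48-55 [x1,x2,x3,x4=0110]: 00000000  (ones: 0)
  rows 56-63 [x1,x2,x3,x4=0111]: 00000000  (ones: 0)
  rows 64-71 [x1,x2,x3,x4=1000]: 11111111  (ones: 8)
  rows 72-79 [x1,x2,x3,x4=1001]: 11111111  (ones: 8)
  rows 80-87 [x1,x2,x3,x4=1010]: 11111111  (ones: 8)
  rows 88-95 [x1,x2,x3,x4=1011]: 11111111  (ones: 8)
  rows 96-103 [x1,x2,x3,x4=1100]: 00000000  (ones: 0)
  rows 104-111 [x1,x2,x3,x4=1101]: 11111111  (ones: 8)
  rows 112-119 [x1,x2,x3,x4=1110]: 00000000  (ones: 0)
  rows 120-127 [x1,x2,x3,x4=1111]: 11111111  (ones: 8)
Count of 1-rows = 8+8+8+8+8+0+0+0+8+8+8+8+0+8+0+8 = 88

88


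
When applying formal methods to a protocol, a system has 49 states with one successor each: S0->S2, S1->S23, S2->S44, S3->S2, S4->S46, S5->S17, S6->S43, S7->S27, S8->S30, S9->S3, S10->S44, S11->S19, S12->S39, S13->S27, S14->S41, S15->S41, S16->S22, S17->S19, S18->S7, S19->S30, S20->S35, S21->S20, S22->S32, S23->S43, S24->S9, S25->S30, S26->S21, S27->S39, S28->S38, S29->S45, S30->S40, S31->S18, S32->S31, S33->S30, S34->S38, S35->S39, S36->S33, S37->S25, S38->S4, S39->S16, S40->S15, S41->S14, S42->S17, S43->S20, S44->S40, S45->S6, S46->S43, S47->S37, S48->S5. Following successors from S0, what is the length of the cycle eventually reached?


Trace from S0 until a state repeats:
  S0 -> S2 -> S44 -> S40 -> S15 -> S41 -> S14 -> S41
S41 first seen at step 5, revisited at step 7.
Cycle length = 7 - 5 = 2

2


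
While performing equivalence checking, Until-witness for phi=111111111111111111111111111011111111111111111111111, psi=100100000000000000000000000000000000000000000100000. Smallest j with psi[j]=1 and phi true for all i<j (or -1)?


(phi U psi) at 0: need smallest j with psi[j]=1 and phi[i]=1 for all i in [0,j).
Scan from step 0:
  step 0: psi=1 and phi held for [0,0) -> witness found
Witness step = 0

0


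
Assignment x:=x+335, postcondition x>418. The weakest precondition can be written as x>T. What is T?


Formula: wp(x:=E, P) = P[E/x] (substitute E for x in postcondition)
Step 1: Postcondition: x>418
Step 2: Substitute x+335 for x: x+335>418
Step 3: Solve for x: x > 418-335 = 83

83


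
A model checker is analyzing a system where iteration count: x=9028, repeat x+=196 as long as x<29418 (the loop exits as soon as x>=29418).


Step 1: x goes from 9028 toward 29418 by 196; the body runs while x<29418, so iterations = ceil((bound-start)/step)
Step 2: Distance=20390
Step 3: ceil(20390/196)=105

105


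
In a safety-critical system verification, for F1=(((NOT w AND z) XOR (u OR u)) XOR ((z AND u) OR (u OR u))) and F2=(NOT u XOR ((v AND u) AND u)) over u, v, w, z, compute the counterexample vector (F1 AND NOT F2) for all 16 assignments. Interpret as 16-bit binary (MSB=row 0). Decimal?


F1 = (((NOT w AND z) XOR (u OR u)) XOR ((z AND u) OR (u OR u)))
F2 = (NOT u XOR ((v AND u) AND u))
Counterexample to F1=>F2 is where F1=1 and F2=0.
Evaluate each row (bits = u,v,w,z, MSB first):
  row 0 [0000]: F1=0 F2=1 -> F1&~F2 -> 0
  row 1 [0001]: F1=1 F2=1 -> F1&~F2 -> 0
  row 2 [0010]: F1=0 F2=1 -> F1&~F2 -> 0
  row 3 [0011]: F1=0 F2=1 -> F1&~F2 -> 0
  row 4 [0100]: F1=0 F2=1 -> F1&~F2 -> 0
  row 5 [0101]: F1=1 F2=1 -> F1&~F2 -> 0
  row 6 [0110]: F1=0 F2=1 -> F1&~F2 -> 0
  row 7 [0111]: F1=0 F2=1 -> F1&~F2 -> 0
  row 8 [1000]: F1=0 F2=0 -> F1&~F2 -> 0
  row 9 [1001]: F1=1 F2=0 -> F1&~F2 -> 1
  row 10 [1010]: F1=0 F2=0 -> F1&~F2 -> 0
  row 11 [1011]: F1=0 F2=0 -> F1&~F2 -> 0
  row 12 [1100]: F1=0 F2=1 -> F1&~F2 -> 0
  row 13 [1101]: F1=1 F2=1 -> F1&~F2 -> 0
  row 14 [1110]: F1=0 F2=1 -> F1&~F2 -> 0
  row 15 [1111]: F1=0 F2=1 -> F1&~F2 -> 0
Full result column, 4 rows per line (u,v fixed per line; w,z runs 00..11 left to right):
  rows 0-3 [u,v=00]: 0000  = hex 0
  rows 4-7 [u,v=01]: 0000  = hex 0
  rows 8-11 [u,v=10]: 0100  = hex 4
  rows 12-15 [u,v=11]: 0000  = hex 0
Counterexample vector (row 0 .. row 15) = 0000000001000000
Output column grouped in 4s = 0000 0000 0100 0000 = 0x0040
Convert to decimal digit by digit (value = value*16 + digit):
  0 -> 0
  0*16 + 0 = 0
  0*16 + 4 = 4
  4*16 + 0 = 64
Decimal = 64

64


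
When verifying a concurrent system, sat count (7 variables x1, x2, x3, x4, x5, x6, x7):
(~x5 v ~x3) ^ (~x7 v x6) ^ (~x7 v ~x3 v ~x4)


CNF with 3 clauses over 7 vars (128 assignments).
An assignment satisfies CNF iff every clause has >=1 true literal.
Check each row (bits = x1,x2,x3,x4,x5,x6,x7; clause T/F shown):
  row 0 [0000000]: clauses=TTT -> 1
  row 1 [0000001]: clauses=TFT -> 0
  row 2 [0000010]: clauses=TTT -> 1
  row 3 [0000011]: clauses=TTT -> 1
  row 4 [0000100]: clauses=TTT -> 1
  (every remaining row is evaluated the same way; all 128 results are listed next)
Full result column, 8 rows per line (x1,x2,x3,x4 fixed per line; x5,x6,x7 runs 000..111 left to right):
  rows 0-7 [x1,x2,x3,x4=0000]: 10111011  (ones: 6)
  rows 8-15 [x1,x2,x3,x4=0001]: 10111011  (ones: 6)
  rows 16-23 [x1,x2,x3,x4=0010]: 10110000  (ones: 3)
  rows 24-31 [x1,x2,x3,x4=0011]: 10100000  (ones: 2)
  rows 32-39 [x1,x2,x3,x4=0100]: 10111011  (ones: 6)
  rows 40-47 [x1,x2,x3,x4=0101]: 10111011  (ones: 6)
  rows 48-55 [x1,x2,x3,x4=0110]: 10110000  (ones: 3)
  rows 56-63 [x1,x2,x3,x4=0111]: 10100000  (ones: 2)
  rows 64-71 [x1,x2,x3,x4=1000]: 10111011  (ones: 6)
  rows 72-79 [x1,x2,x3,x4=1001]: 10111011  (ones: 6)
  rows 80-87 [x1,x2,x3,x4=1010]: 10110000  (ones: 3)
  rows 88-95 [x1,x2,x3,x4=1011]: 10100000  (ones: 2)
  rows 96-103 [x1,x2,x3,x4=1100]: 10111011  (ones: 6)
  rows 104-111 [x1,x2,x3,x4=1101]: 10111011  (ones: 6)
  rows 112-119 [x1,x2,x3,x4=1110]: 10110000  (ones: 3)
  rows 120-127 [x1,x2,x3,x4=1111]: 10100000  (ones: 2)
Satisfying assignments = 6+6+3+2+6+6+3+2+6+6+3+2+6+6+3+2 = 68

68


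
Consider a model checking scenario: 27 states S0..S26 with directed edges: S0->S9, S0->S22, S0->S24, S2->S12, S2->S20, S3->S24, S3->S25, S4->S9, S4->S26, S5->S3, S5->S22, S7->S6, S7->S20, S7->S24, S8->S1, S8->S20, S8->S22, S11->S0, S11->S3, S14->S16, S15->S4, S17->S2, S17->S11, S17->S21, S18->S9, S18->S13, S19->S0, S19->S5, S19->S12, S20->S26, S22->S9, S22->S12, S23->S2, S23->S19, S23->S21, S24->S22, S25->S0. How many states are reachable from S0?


BFS from S0:
  layer 0: {S0}
  layer 1: {S9, S22, S24}
  layer 2: {S12}
Reachable set: {S0, S9, S12, S22, S24}
Count = 5

5


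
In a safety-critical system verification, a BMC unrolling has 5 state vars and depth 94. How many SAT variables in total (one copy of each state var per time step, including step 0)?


BMC unrolls to depth k, creating one copy of each state var for steps 0..k.
Step count = 94 + 1 = 95 (steps 0 through 94)
Vars per step = 5
Total = 5 * 95 = 475

475


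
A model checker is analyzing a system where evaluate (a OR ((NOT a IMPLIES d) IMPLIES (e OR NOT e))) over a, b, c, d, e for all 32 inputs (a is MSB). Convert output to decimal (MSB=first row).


Formula: (a OR ((NOT a IMPLIES d) IMPLIES (e OR NOT e))) over a, b, c, d, e (32 rows)
Evaluate each row (bits = a,b,c,d,e, MSB first):
  row 0 [00000]: (0 OR ((NOT 0 IMPLIES 0) IMPLIES (0 OR NOT 0))) -> 1
  row 1 [00001]: (0 OR ((NOT 0 IMPLIES 0) IMPLIES (1 OR NOT 1))) -> 1
  row 2 [00010]: (0 OR ((NOT 0 IMPLIES 1) IMPLIES (0 OR NOT 0))) -> 1
  row 3 [00011]: (0 OR ((NOT 0 IMPLIES 1) IMPLIES (1 OR NOT 1))) -> 1
  row 4 [00100]: (0 OR ((NOT 0 IMPLIES 0) IMPLIES (0 OR NOT 0))) -> 1
  row 5 [00101]: (0 OR ((NOT 0 IMPLIES 0) IMPLIES (1 OR NOT 1))) -> 1
  row 6 [00110]: (0 OR ((NOT 0 IMPLIES 1) IMPLIES (0 OR NOT 0))) -> 1
  row 7 [00111]: (0 OR ((NOT 0 IMPLIES 1) IMPLIES (1 OR NOT 1))) -> 1
  row 8 [01000]: (0 OR ((NOT 0 IMPLIES 0) IMPLIES (0 OR NOT 0))) -> 1
  row 9 [01001]: (0 OR ((NOT 0 IMPLIES 0) IMPLIES (1 OR NOT 1))) -> 1
  row 10 [01010]: (0 OR ((NOT 0 IMPLIES 1) IMPLIES (0 OR NOT 0))) -> 1
  row 11 [01011]: (0 OR ((NOT 0 IMPLIES 1) IMPLIES (1 OR NOT 1))) -> 1
  row 12 [01100]: (0 OR ((NOT 0 IMPLIES 0) IMPLIES (0 OR NOT 0))) -> 1
  row 13 [01101]: (0 OR ((NOT 0 IMPLIES 0) IMPLIES (1 OR NOT 1))) -> 1
  row 14 [01110]: (0 OR ((NOT 0 IMPLIES 1) IMPLIES (0 OR NOT 0))) -> 1
  row 15 [01111]: (0 OR ((NOT 0 IMPLIES 1) IMPLIES (1 OR NOT 1))) -> 1
  row 16 [10000]: (1 OR ((NOT 1 IMPLIES 0) IMPLIES (0 OR NOT 0))) -> 1
  row 17 [10001]: (1 OR ((NOT 1 IMPLIES 0) IMPLIES (1 OR NOT 1))) -> 1
  row 18 [10010]: (1 OR ((NOT 1 IMPLIES 1) IMPLIES (0 OR NOT 0))) -> 1
  row 19 [10011]: (1 OR ((NOT 1 IMPLIES 1) IMPLIES (1 OR NOT 1))) -> 1
  row 20 [10100]: (1 OR ((NOT 1 IMPLIES 0) IMPLIES (0 OR NOT 0))) -> 1
  row 21 [10101]: (1 OR ((NOT 1 IMPLIES 0) IMPLIES (1 OR NOT 1))) -> 1
  row 22 [10110]: (1 OR ((NOT 1 IMPLIES 1) IMPLIES (0 OR NOT 0))) -> 1
  row 23 [10111]: (1 OR ((NOT 1 IMPLIES 1) IMPLIES (1 OR NOT 1))) -> 1
  row 24 [11000]: (1 OR ((NOT 1 IMPLIES 0) IMPLIES (0 OR NOT 0))) -> 1
  row 25 [11001]: (1 OR ((NOT 1 IMPLIES 0) IMPLIES (1 OR NOT 1))) -> 1
  row 26 [11010]: (1 OR ((NOT 1 IMPLIES 1) IMPLIES (0 OR NOT 0))) -> 1
  row 27 [11011]: (1 OR ((NOT 1 IMPLIES 1) IMPLIES (1 OR NOT 1))) -> 1
  row 28 [11100]: (1 OR ((NOT 1 IMPLIES 0) IMPLIES (0 OR NOT 0))) -> 1
  row 29 [11101]: (1 OR ((NOT 1 IMPLIES 0) IMPLIES (1 OR NOT 1))) -> 1
  row 30 [11110]: (1 OR ((NOT 1 IMPLIES 1) IMPLIES (0 OR NOT 0))) -> 1
  row 31 [11111]: (1 OR ((NOT 1 IMPLIES 1) IMPLIES (1 OR NOT 1))) -> 1
Full result column, 4 rows per line (a,b,c fixed per line; d,e runs 00..11 left to right):
  rows 0-3 [a,b,c=000]: 1111  = hex F
  rows 4-7 [a,b,c=001]: 1111  = hex F
  rows 8-11 [a,b,c=010]: 1111  = hex F
  rows 12-15 [a,b,c=011]: 1111  = hex F
  rows 16-19 [a,b,c=100]: 1111  = hex F
  rows 20-23 [a,b,c=101]: 1111  = hex F
  rows 24-27 [a,b,c=110]: 1111  = hex F
  rows 28-31 [a,b,c=111]: 1111  = hex F
Output column (row 0 .. row 31) = 11111111111111111111111111111111
Output column grouped in 4s = 1111 1111 1111 1111 1111 1111 1111 1111 = 0xFFFFFFFF
Convert to decimal digit by digit (value = value*16 + digit):
  F -> 15
  15*16 + 15 (F) = 255
  255*16 + 15 (F) = 4095
  4095*16 + 15 (F) = 65535
  65535*16 + 15 (F) = 1048575
  1048575*16 + 15 (F) = 16777215
  16777215*16 + 15 (F) = 268435455
  268435455*16 + 15 (F) = 4294967295
Decimal = 4294967295

4294967295


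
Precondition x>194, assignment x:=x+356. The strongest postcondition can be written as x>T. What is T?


Formula: sp(P, x:=E) = exists old_x. (x = E[old_x/x]) AND P[old_x/x] (old_x is the value of x before the assignment; eliminate old_x by solving x = E[old_x/x] for old_x)
Step 1: Precondition P: x>194, i.e. old_x > 194
Step 2: Assignment gives x = old_x + 356, so old_x = x - 356
Step 3: Substitute into P: x - 356 > 194
Step 4: Simplify: x > 194+356 = 550

550


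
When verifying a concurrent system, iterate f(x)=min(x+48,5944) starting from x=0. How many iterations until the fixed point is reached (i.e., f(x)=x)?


Step 1: x=0, cap=5944, increment=48
Step 2: x grows by 48 each step until capped at 5944; fixed point is x=5944
Step 3: iterations = ceil(5944/48) = 124

124
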